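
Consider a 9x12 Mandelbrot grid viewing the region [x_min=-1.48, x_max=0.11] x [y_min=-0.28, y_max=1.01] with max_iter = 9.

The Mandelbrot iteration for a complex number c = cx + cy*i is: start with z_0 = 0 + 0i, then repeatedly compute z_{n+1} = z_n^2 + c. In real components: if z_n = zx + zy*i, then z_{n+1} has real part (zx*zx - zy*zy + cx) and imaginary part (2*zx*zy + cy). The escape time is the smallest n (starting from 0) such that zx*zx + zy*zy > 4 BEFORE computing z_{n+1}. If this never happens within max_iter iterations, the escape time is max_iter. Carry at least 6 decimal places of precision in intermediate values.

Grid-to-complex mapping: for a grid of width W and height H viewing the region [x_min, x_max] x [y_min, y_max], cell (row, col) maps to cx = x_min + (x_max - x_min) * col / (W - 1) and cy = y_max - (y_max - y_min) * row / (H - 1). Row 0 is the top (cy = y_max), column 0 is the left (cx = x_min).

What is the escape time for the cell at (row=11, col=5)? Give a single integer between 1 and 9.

z_0 = 0 + 0i, c = -0.4862 + -0.2800i
Iter 1: z = -0.4862 + -0.2800i, |z|^2 = 0.3148
Iter 2: z = -0.3282 + -0.0077i, |z|^2 = 0.1078
Iter 3: z = -0.3786 + -0.2749i, |z|^2 = 0.2189
Iter 4: z = -0.4185 + -0.0718i, |z|^2 = 0.1803
Iter 5: z = -0.3163 + -0.2199i, |z|^2 = 0.1484
Iter 6: z = -0.4346 + -0.1409i, |z|^2 = 0.2087
Iter 7: z = -0.3172 + -0.1575i, |z|^2 = 0.1255
Iter 8: z = -0.4104 + -0.1801i, |z|^2 = 0.2009

Answer: 9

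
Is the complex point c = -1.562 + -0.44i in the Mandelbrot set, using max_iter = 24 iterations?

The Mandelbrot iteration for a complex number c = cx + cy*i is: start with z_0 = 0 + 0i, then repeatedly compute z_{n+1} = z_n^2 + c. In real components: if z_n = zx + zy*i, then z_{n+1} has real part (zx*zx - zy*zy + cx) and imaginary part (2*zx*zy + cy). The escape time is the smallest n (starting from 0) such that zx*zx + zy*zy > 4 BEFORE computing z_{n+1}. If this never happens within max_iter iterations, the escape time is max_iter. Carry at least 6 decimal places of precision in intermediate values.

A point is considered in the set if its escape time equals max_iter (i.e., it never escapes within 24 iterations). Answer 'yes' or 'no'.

z_0 = 0 + 0i, c = -1.5620 + -0.4400i
Iter 1: z = -1.5620 + -0.4400i, |z|^2 = 2.6334
Iter 2: z = 0.6842 + 0.9346i, |z|^2 = 1.3416
Iter 3: z = -1.9672 + 0.8389i, |z|^2 = 4.5737
Escaped at iteration 3

Answer: no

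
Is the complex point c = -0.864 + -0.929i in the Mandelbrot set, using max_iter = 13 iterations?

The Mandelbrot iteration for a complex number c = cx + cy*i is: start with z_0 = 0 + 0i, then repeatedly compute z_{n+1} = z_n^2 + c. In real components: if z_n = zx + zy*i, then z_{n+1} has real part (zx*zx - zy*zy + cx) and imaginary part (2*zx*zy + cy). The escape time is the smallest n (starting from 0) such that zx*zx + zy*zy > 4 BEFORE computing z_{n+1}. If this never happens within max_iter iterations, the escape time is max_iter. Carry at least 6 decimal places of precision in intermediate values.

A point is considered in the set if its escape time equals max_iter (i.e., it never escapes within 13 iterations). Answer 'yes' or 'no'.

Answer: no

Derivation:
z_0 = 0 + 0i, c = -0.8640 + -0.9290i
Iter 1: z = -0.8640 + -0.9290i, |z|^2 = 1.6095
Iter 2: z = -0.9805 + 0.6763i, |z|^2 = 1.4189
Iter 3: z = -0.3599 + -2.2553i, |z|^2 = 5.2160
Escaped at iteration 3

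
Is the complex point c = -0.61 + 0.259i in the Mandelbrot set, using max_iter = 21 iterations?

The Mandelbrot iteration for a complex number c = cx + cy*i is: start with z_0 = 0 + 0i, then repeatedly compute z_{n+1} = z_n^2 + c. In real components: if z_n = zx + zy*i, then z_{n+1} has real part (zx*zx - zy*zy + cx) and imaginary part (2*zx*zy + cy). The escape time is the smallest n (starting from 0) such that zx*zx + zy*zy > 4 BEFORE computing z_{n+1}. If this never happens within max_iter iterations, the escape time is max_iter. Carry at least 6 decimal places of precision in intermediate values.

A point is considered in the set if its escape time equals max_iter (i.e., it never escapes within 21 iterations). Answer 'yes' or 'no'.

z_0 = 0 + 0i, c = -0.6100 + 0.2590i
Iter 1: z = -0.6100 + 0.2590i, |z|^2 = 0.4392
Iter 2: z = -0.3050 + -0.0570i, |z|^2 = 0.0963
Iter 3: z = -0.5202 + 0.2938i, |z|^2 = 0.3569
Iter 4: z = -0.4256 + -0.0466i, |z|^2 = 0.1834
Iter 5: z = -0.4310 + 0.2987i, |z|^2 = 0.2750
Iter 6: z = -0.5135 + 0.0015i, |z|^2 = 0.2637
Iter 7: z = -0.3464 + 0.2574i, |z|^2 = 0.1862
Iter 8: z = -0.5563 + 0.0807i, |z|^2 = 0.3160
Iter 9: z = -0.3070 + 0.1692i, |z|^2 = 0.1229
Iter 10: z = -0.5444 + 0.1551i, |z|^2 = 0.3204
Iter 11: z = -0.3377 + 0.0902i, |z|^2 = 0.1222
Iter 12: z = -0.5041 + 0.1981i, |z|^2 = 0.2934
Iter 13: z = -0.3951 + 0.0593i, |z|^2 = 0.1596
Iter 14: z = -0.4574 + 0.2122i, |z|^2 = 0.2542
Iter 15: z = -0.4458 + 0.0649i, |z|^2 = 0.2030
Iter 16: z = -0.4155 + 0.2011i, |z|^2 = 0.2131
Iter 17: z = -0.4778 + 0.0919i, |z|^2 = 0.2368
Iter 18: z = -0.3901 + 0.1712i, |z|^2 = 0.1815
Iter 19: z = -0.4871 + 0.1254i, |z|^2 = 0.2530
Iter 20: z = -0.3885 + 0.1368i, |z|^2 = 0.1696
Did not escape in 21 iterations → in set

Answer: yes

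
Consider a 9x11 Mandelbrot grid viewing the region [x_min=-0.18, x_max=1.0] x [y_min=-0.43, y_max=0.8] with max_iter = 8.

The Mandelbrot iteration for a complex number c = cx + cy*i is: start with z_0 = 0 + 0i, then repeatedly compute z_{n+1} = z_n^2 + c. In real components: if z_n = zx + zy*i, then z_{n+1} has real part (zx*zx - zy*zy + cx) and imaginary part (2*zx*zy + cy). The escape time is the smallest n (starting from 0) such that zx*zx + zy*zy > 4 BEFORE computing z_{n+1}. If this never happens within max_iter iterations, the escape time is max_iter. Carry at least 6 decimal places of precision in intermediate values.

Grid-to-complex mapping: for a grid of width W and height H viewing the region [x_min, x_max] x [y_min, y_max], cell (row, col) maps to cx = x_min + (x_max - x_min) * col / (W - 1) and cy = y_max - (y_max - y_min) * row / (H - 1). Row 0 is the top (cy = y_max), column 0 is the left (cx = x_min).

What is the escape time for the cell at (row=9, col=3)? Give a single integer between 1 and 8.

z_0 = 0 + 0i, c = 0.2625 + -0.3070i
Iter 1: z = 0.2625 + -0.3070i, |z|^2 = 0.1632
Iter 2: z = 0.2372 + -0.4682i, |z|^2 = 0.2754
Iter 3: z = 0.0996 + -0.5291i, |z|^2 = 0.2898
Iter 4: z = -0.0075 + -0.4123i, |z|^2 = 0.1701
Iter 5: z = 0.0925 + -0.3008i, |z|^2 = 0.0991
Iter 6: z = 0.1806 + -0.3627i, |z|^2 = 0.1641
Iter 7: z = 0.1636 + -0.4380i, |z|^2 = 0.2186

Answer: 8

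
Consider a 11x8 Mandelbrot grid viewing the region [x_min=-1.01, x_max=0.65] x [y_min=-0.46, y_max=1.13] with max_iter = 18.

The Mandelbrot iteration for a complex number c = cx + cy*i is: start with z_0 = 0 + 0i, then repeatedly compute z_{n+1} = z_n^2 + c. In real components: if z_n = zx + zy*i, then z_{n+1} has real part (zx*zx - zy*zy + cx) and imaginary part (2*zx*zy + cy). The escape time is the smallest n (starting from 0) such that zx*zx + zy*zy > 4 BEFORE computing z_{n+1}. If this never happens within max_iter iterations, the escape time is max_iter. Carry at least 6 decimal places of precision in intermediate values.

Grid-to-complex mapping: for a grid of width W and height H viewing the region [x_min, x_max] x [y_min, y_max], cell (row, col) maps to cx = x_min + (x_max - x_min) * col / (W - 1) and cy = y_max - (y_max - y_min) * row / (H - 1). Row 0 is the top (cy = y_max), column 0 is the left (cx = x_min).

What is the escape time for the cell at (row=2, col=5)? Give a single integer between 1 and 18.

Answer: 18

Derivation:
z_0 = 0 + 0i, c = -0.1800 + 0.6757i
Iter 1: z = -0.1800 + 0.6757i, |z|^2 = 0.4890
Iter 2: z = -0.6042 + 0.4325i, |z|^2 = 0.5521
Iter 3: z = -0.0020 + 0.1531i, |z|^2 = 0.0235
Iter 4: z = -0.2034 + 0.6751i, |z|^2 = 0.4972
Iter 5: z = -0.5944 + 0.4010i, |z|^2 = 0.5141
Iter 6: z = 0.0125 + 0.1990i, |z|^2 = 0.0398
Iter 7: z = -0.2194 + 0.6807i, |z|^2 = 0.5115
Iter 8: z = -0.5952 + 0.3770i, |z|^2 = 0.4963
Iter 9: z = 0.0321 + 0.2270i, |z|^2 = 0.0526
Iter 10: z = -0.2305 + 0.6903i, |z|^2 = 0.5296
Iter 11: z = -0.6034 + 0.3575i, |z|^2 = 0.4919
Iter 12: z = 0.0563 + 0.2443i, |z|^2 = 0.0628
Iter 13: z = -0.2365 + 0.7032i, |z|^2 = 0.5504
Iter 14: z = -0.6186 + 0.3431i, |z|^2 = 0.5003
Iter 15: z = 0.0849 + 0.2513i, |z|^2 = 0.0704
Iter 16: z = -0.2359 + 0.7184i, |z|^2 = 0.5718
Iter 17: z = -0.6404 + 0.3367i, |z|^2 = 0.5235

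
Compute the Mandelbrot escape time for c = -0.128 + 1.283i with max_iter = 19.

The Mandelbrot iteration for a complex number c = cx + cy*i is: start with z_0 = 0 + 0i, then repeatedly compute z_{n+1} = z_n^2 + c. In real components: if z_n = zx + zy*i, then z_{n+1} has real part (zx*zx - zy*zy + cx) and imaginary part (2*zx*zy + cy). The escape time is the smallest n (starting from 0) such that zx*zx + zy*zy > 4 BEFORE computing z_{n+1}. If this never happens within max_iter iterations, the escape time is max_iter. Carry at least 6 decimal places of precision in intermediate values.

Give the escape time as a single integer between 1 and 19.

z_0 = 0 + 0i, c = -0.1280 + 1.2830i
Iter 1: z = -0.1280 + 1.2830i, |z|^2 = 1.6625
Iter 2: z = -1.7577 + 0.9546i, |z|^2 = 4.0007
Escaped at iteration 2

Answer: 2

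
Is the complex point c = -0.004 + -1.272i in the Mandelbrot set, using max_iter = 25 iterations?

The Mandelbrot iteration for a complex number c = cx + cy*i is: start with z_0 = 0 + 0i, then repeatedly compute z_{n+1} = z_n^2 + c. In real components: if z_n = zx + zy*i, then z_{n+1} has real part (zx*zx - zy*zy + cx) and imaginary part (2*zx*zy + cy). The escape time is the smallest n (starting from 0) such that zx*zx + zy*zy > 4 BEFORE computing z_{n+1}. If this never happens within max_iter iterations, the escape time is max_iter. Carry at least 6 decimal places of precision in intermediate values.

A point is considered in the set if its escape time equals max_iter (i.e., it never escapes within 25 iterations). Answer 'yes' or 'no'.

Answer: no

Derivation:
z_0 = 0 + 0i, c = -0.0040 + -1.2720i
Iter 1: z = -0.0040 + -1.2720i, |z|^2 = 1.6180
Iter 2: z = -1.6220 + -1.2618i, |z|^2 = 4.2230
Escaped at iteration 2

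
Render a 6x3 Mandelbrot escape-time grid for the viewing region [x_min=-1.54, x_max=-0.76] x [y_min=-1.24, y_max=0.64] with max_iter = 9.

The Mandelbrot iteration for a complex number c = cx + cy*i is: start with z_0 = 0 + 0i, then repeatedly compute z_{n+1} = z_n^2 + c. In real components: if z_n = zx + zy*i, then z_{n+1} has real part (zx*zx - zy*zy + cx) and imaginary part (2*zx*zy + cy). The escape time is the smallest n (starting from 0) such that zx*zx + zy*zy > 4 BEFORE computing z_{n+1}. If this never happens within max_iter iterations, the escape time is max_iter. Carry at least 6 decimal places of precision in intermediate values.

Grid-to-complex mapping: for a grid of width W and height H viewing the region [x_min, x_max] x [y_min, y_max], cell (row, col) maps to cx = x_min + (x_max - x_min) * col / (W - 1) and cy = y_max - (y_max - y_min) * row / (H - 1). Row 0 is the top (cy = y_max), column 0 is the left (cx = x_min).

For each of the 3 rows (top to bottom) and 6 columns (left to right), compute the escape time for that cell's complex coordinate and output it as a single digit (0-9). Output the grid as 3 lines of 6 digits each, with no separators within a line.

Answer: 333445
459999
222233

Derivation:
(row=0, col=0): c = -1.5400 + 0.6400i → escape time 3
(row=0, col=1): c = -1.3840 + 0.6400i → escape time 3
(row=0, col=2): c = -1.2280 + 0.6400i → escape time 3
(row=0, col=3): c = -1.0720 + 0.6400i → escape time 4
(row=0, col=4): c = -0.9160 + 0.6400i → escape time 4
(row=0, col=5): c = -0.7600 + 0.6400i → escape time 5
(row=1, col=0): c = -1.5400 + -0.3000i → escape time 4
(row=1, col=1): c = -1.3840 + -0.3000i → escape time 5
(row=1, col=2): c = -1.2280 + -0.3000i → escape time 9
(row=1, col=3): c = -1.0720 + -0.3000i → escape time 9
(row=1, col=4): c = -0.9160 + -0.3000i → escape time 9
(row=1, col=5): c = -0.7600 + -0.3000i → escape time 9
(row=2, col=0): c = -1.5400 + -1.2400i → escape time 2
(row=2, col=1): c = -1.3840 + -1.2400i → escape time 2
(row=2, col=2): c = -1.2280 + -1.2400i → escape time 2
(row=2, col=3): c = -1.0720 + -1.2400i → escape time 2
(row=2, col=4): c = -0.9160 + -1.2400i → escape time 3
(row=2, col=5): c = -0.7600 + -1.2400i → escape time 3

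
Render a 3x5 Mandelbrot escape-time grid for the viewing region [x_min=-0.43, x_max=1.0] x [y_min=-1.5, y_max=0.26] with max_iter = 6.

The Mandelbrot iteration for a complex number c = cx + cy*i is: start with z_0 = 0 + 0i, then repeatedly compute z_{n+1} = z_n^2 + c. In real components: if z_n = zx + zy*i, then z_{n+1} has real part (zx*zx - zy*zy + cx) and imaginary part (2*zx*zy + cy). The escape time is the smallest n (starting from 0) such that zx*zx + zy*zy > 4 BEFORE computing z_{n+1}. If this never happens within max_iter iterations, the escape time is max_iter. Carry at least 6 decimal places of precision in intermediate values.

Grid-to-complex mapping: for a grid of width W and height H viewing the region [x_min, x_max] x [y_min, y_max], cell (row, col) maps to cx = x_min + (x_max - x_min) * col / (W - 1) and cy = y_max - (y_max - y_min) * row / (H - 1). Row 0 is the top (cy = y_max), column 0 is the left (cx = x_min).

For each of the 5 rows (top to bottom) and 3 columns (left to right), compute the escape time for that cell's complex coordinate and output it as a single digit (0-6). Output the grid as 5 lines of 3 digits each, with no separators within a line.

(row=0, col=0): c = -0.4300 + 0.2600i → escape time 6
(row=0, col=1): c = 0.2850 + 0.2600i → escape time 6
(row=0, col=2): c = 1.0000 + 0.2600i → escape time 2
(row=1, col=0): c = -0.4300 + -0.1800i → escape time 6
(row=1, col=1): c = 0.2850 + -0.1800i → escape time 6
(row=1, col=2): c = 1.0000 + -0.1800i → escape time 2
(row=2, col=0): c = -0.4300 + -0.6200i → escape time 6
(row=2, col=1): c = 0.2850 + -0.6200i → escape time 6
(row=2, col=2): c = 1.0000 + -0.6200i → escape time 2
(row=3, col=0): c = -0.4300 + -1.0600i → escape time 4
(row=3, col=1): c = 0.2850 + -1.0600i → escape time 3
(row=3, col=2): c = 1.0000 + -1.0600i → escape time 2
(row=4, col=0): c = -0.4300 + -1.5000i → escape time 2
(row=4, col=1): c = 0.2850 + -1.5000i → escape time 2
(row=4, col=2): c = 1.0000 + -1.5000i → escape time 2

Answer: 662
662
662
432
222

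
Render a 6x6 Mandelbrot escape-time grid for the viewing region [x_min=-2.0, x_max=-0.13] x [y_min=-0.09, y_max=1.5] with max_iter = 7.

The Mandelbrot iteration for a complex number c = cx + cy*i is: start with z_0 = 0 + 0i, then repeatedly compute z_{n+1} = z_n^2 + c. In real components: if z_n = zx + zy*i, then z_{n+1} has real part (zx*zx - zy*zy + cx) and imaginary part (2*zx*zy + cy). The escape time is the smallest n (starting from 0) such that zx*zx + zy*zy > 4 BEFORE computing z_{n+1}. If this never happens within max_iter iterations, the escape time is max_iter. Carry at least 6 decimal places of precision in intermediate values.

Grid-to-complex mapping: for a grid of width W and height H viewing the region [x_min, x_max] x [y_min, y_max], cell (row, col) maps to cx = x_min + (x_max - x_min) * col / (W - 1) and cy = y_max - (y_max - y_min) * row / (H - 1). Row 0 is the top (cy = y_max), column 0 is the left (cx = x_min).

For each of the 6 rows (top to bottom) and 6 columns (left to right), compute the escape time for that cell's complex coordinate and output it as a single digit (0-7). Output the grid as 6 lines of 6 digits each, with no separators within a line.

(row=0, col=0): c = -2.0000 + 1.5000i → escape time 1
(row=0, col=1): c = -1.6260 + 1.5000i → escape time 1
(row=0, col=2): c = -1.2520 + 1.5000i → escape time 2
(row=0, col=3): c = -0.8780 + 1.5000i → escape time 2
(row=0, col=4): c = -0.5040 + 1.5000i → escape time 2
(row=0, col=5): c = -0.1300 + 1.5000i → escape time 2
(row=1, col=0): c = -2.0000 + 1.1820i → escape time 1
(row=1, col=1): c = -1.6260 + 1.1820i → escape time 1
(row=1, col=2): c = -1.2520 + 1.1820i → escape time 2
(row=1, col=3): c = -0.8780 + 1.1820i → escape time 3
(row=1, col=4): c = -0.5040 + 1.1820i → escape time 3
(row=1, col=5): c = -0.1300 + 1.1820i → escape time 3
(row=2, col=0): c = -2.0000 + 0.8640i → escape time 1
(row=2, col=1): c = -1.6260 + 0.8640i → escape time 3
(row=2, col=2): c = -1.2520 + 0.8640i → escape time 3
(row=2, col=3): c = -0.8780 + 0.8640i → escape time 3
(row=2, col=4): c = -0.5040 + 0.8640i → escape time 4
(row=2, col=5): c = -0.1300 + 0.8640i → escape time 7
(row=3, col=0): c = -2.0000 + 0.5460i → escape time 1
(row=3, col=1): c = -1.6260 + 0.5460i → escape time 3
(row=3, col=2): c = -1.2520 + 0.5460i → escape time 4
(row=3, col=3): c = -0.8780 + 0.5460i → escape time 5
(row=3, col=4): c = -0.5040 + 0.5460i → escape time 7
(row=3, col=5): c = -0.1300 + 0.5460i → escape time 7
(row=4, col=0): c = -2.0000 + 0.2280i → escape time 1
(row=4, col=1): c = -1.6260 + 0.2280i → escape time 4
(row=4, col=2): c = -1.2520 + 0.2280i → escape time 7
(row=4, col=3): c = -0.8780 + 0.2280i → escape time 7
(row=4, col=4): c = -0.5040 + 0.2280i → escape time 7
(row=4, col=5): c = -0.1300 + 0.2280i → escape time 7
(row=5, col=0): c = -2.0000 + -0.0900i → escape time 1
(row=5, col=1): c = -1.6260 + -0.0900i → escape time 6
(row=5, col=2): c = -1.2520 + -0.0900i → escape time 7
(row=5, col=3): c = -0.8780 + -0.0900i → escape time 7
(row=5, col=4): c = -0.5040 + -0.0900i → escape time 7
(row=5, col=5): c = -0.1300 + -0.0900i → escape time 7

Answer: 112222
112333
133347
134577
147777
167777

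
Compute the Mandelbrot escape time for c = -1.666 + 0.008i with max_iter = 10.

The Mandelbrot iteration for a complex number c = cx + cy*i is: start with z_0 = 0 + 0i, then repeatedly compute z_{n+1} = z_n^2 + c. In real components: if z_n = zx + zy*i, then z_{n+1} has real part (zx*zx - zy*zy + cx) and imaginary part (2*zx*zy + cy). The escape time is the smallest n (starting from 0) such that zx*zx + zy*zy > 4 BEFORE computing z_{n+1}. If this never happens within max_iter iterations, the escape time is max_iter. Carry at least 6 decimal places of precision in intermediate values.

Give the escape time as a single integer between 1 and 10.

z_0 = 0 + 0i, c = -1.6660 + 0.0080i
Iter 1: z = -1.6660 + 0.0080i, |z|^2 = 2.7756
Iter 2: z = 1.1095 + -0.0187i, |z|^2 = 1.2313
Iter 3: z = -0.4354 + -0.0334i, |z|^2 = 0.1907
Iter 4: z = -1.4776 + 0.0371i, |z|^2 = 2.1846
Iter 5: z = 0.5158 + -0.1016i, |z|^2 = 0.2764
Iter 6: z = -1.4102 + -0.0968i, |z|^2 = 1.9982
Iter 7: z = 0.3134 + 0.2810i, |z|^2 = 0.1772
Iter 8: z = -1.6467 + 0.1842i, |z|^2 = 2.7456
Iter 9: z = 1.0118 + -0.5985i, |z|^2 = 1.3819

Answer: 10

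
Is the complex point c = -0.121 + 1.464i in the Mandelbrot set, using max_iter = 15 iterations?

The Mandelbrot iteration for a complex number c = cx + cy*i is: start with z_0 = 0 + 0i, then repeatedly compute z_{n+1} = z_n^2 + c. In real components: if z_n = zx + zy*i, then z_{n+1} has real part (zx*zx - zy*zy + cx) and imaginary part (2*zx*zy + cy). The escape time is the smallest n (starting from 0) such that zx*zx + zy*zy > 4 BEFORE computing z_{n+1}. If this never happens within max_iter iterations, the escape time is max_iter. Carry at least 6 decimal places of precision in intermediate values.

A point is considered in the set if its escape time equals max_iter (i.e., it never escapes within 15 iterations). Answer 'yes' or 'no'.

Answer: no

Derivation:
z_0 = 0 + 0i, c = -0.1210 + 1.4640i
Iter 1: z = -0.1210 + 1.4640i, |z|^2 = 2.1579
Iter 2: z = -2.2497 + 1.1097i, |z|^2 = 6.2924
Escaped at iteration 2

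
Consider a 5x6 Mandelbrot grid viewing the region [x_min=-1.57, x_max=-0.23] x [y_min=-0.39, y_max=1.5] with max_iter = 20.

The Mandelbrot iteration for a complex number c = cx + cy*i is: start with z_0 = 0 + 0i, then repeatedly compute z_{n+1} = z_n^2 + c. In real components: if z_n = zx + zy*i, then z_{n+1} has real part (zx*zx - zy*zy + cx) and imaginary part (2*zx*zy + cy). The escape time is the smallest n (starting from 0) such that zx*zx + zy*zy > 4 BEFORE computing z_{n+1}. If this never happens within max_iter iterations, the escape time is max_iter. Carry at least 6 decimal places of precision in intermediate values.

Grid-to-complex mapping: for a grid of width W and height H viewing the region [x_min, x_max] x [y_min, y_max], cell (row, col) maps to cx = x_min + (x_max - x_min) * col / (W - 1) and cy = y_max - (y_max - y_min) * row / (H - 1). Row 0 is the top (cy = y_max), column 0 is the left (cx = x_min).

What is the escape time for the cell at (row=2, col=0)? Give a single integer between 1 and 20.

z_0 = 0 + 0i, c = -1.5700 + 0.7440i
Iter 1: z = -1.5700 + 0.7440i, |z|^2 = 3.0184
Iter 2: z = 0.3414 + -1.5922i, |z|^2 = 2.6515
Iter 3: z = -3.9884 + -0.3430i, |z|^2 = 16.0253
Escaped at iteration 3

Answer: 3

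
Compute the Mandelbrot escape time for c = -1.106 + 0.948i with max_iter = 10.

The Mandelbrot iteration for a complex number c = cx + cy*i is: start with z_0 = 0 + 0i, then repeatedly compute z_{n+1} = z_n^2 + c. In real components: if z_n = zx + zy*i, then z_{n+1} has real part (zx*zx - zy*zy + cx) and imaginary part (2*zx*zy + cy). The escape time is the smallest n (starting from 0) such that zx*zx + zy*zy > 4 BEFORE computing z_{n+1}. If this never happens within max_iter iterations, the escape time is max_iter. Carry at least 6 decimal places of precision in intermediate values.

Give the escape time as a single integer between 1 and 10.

z_0 = 0 + 0i, c = -1.1060 + 0.9480i
Iter 1: z = -1.1060 + 0.9480i, |z|^2 = 2.1219
Iter 2: z = -0.7815 + -1.1490i, |z|^2 = 1.9308
Iter 3: z = -1.8155 + 2.7438i, |z|^2 = 10.8242
Escaped at iteration 3

Answer: 3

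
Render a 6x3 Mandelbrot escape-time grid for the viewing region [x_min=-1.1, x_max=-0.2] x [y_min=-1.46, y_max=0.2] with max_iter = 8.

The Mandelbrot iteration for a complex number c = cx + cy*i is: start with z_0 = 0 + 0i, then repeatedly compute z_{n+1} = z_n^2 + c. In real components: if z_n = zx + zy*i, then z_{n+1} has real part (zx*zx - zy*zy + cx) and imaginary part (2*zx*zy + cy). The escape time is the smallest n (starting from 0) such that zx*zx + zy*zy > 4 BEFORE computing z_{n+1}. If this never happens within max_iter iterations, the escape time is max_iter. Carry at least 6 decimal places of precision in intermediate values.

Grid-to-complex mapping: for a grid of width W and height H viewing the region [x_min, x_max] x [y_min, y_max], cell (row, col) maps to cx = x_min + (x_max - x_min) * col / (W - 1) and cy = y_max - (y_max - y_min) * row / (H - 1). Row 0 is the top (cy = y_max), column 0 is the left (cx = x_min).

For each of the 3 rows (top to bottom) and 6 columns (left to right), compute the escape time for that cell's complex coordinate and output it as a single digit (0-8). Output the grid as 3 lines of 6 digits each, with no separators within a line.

(row=0, col=0): c = -1.1000 + 0.2000i → escape time 8
(row=0, col=1): c = -0.9200 + 0.2000i → escape time 8
(row=0, col=2): c = -0.7400 + 0.2000i → escape time 8
(row=0, col=3): c = -0.5600 + 0.2000i → escape time 8
(row=0, col=4): c = -0.3800 + 0.2000i → escape time 8
(row=0, col=5): c = -0.2000 + 0.2000i → escape time 8
(row=1, col=0): c = -1.1000 + -0.6300i → escape time 4
(row=1, col=1): c = -0.9200 + -0.6300i → escape time 4
(row=1, col=2): c = -0.7400 + -0.6300i → escape time 5
(row=1, col=3): c = -0.5600 + -0.6300i → escape time 8
(row=1, col=4): c = -0.3800 + -0.6300i → escape time 8
(row=1, col=5): c = -0.2000 + -0.6300i → escape time 8
(row=2, col=0): c = -1.1000 + -1.4600i → escape time 2
(row=2, col=1): c = -0.9200 + -1.4600i → escape time 2
(row=2, col=2): c = -0.7400 + -1.4600i → escape time 2
(row=2, col=3): c = -0.5600 + -1.4600i → escape time 2
(row=2, col=4): c = -0.3800 + -1.4600i → escape time 2
(row=2, col=5): c = -0.2000 + -1.4600i → escape time 2

Answer: 888888
445888
222222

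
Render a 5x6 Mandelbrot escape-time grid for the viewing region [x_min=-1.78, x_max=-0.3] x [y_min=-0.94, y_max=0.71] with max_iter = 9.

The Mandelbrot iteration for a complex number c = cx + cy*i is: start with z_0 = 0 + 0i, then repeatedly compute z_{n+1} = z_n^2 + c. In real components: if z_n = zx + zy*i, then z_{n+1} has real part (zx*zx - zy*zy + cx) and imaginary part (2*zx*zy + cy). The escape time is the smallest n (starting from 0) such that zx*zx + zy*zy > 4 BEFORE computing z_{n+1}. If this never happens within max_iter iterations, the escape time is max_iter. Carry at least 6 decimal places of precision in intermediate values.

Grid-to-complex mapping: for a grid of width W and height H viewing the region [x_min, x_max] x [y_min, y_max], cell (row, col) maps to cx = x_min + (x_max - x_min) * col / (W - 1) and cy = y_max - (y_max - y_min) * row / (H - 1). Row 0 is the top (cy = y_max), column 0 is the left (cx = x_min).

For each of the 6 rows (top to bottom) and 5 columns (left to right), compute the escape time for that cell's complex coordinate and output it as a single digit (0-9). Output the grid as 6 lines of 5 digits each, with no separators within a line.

(row=0, col=0): c = -1.7800 + 0.7100i → escape time 2
(row=0, col=1): c = -1.4100 + 0.7100i → escape time 3
(row=0, col=2): c = -1.0400 + 0.7100i → escape time 3
(row=0, col=3): c = -0.6700 + 0.7100i → escape time 5
(row=0, col=4): c = -0.3000 + 0.7100i → escape time 9
(row=1, col=0): c = -1.7800 + 0.3800i → escape time 3
(row=1, col=1): c = -1.4100 + 0.3800i → escape time 5
(row=1, col=2): c = -1.0400 + 0.3800i → escape time 9
(row=1, col=3): c = -0.6700 + 0.3800i → escape time 9
(row=1, col=4): c = -0.3000 + 0.3800i → escape time 9
(row=2, col=0): c = -1.7800 + 0.0500i → escape time 8
(row=2, col=1): c = -1.4100 + 0.0500i → escape time 9
(row=2, col=2): c = -1.0400 + 0.0500i → escape time 9
(row=2, col=3): c = -0.6700 + 0.0500i → escape time 9
(row=2, col=4): c = -0.3000 + 0.0500i → escape time 9
(row=3, col=0): c = -1.7800 + -0.2800i → escape time 4
(row=3, col=1): c = -1.4100 + -0.2800i → escape time 5
(row=3, col=2): c = -1.0400 + -0.2800i → escape time 9
(row=3, col=3): c = -0.6700 + -0.2800i → escape time 9
(row=3, col=4): c = -0.3000 + -0.2800i → escape time 9
(row=4, col=0): c = -1.7800 + -0.6100i → escape time 3
(row=4, col=1): c = -1.4100 + -0.6100i → escape time 3
(row=4, col=2): c = -1.0400 + -0.6100i → escape time 4
(row=4, col=3): c = -0.6700 + -0.6100i → escape time 7
(row=4, col=4): c = -0.3000 + -0.6100i → escape time 9
(row=5, col=0): c = -1.7800 + -0.9400i → escape time 1
(row=5, col=1): c = -1.4100 + -0.9400i → escape time 3
(row=5, col=2): c = -1.0400 + -0.9400i → escape time 3
(row=5, col=3): c = -0.6700 + -0.9400i → escape time 4
(row=5, col=4): c = -0.3000 + -0.9400i → escape time 5

Answer: 23359
35999
89999
45999
33479
13345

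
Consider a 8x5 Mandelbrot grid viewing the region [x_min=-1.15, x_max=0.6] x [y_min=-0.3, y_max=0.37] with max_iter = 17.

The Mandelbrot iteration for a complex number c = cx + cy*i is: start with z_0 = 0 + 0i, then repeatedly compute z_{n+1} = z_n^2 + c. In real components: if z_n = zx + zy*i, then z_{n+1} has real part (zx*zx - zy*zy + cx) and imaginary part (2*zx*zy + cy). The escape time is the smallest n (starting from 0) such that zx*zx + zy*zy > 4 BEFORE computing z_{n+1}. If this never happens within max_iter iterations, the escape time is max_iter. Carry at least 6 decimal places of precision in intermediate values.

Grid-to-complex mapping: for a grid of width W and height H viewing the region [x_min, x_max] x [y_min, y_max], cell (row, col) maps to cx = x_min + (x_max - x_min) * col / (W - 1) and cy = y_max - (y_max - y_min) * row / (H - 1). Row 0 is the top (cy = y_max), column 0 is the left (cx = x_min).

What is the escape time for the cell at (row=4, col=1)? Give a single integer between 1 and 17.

z_0 = 0 + 0i, c = -0.9000 + -0.3000i
Iter 1: z = -0.9000 + -0.3000i, |z|^2 = 0.9000
Iter 2: z = -0.1800 + 0.2400i, |z|^2 = 0.0900
Iter 3: z = -0.9252 + -0.3864i, |z|^2 = 1.0053
Iter 4: z = -0.1933 + 0.4150i, |z|^2 = 0.2096
Iter 5: z = -1.0349 + -0.4604i, |z|^2 = 1.2829
Iter 6: z = -0.0411 + 0.6530i, |z|^2 = 0.4281
Iter 7: z = -1.3247 + -0.3537i, |z|^2 = 1.8799
Iter 8: z = 0.7298 + 0.6370i, |z|^2 = 0.9383
Iter 9: z = -0.7732 + 0.6297i, |z|^2 = 0.9944
Iter 10: z = -0.6986 + -1.2738i, |z|^2 = 2.1107
Iter 11: z = -2.0345 + 1.4799i, |z|^2 = 6.3292
Escaped at iteration 11

Answer: 11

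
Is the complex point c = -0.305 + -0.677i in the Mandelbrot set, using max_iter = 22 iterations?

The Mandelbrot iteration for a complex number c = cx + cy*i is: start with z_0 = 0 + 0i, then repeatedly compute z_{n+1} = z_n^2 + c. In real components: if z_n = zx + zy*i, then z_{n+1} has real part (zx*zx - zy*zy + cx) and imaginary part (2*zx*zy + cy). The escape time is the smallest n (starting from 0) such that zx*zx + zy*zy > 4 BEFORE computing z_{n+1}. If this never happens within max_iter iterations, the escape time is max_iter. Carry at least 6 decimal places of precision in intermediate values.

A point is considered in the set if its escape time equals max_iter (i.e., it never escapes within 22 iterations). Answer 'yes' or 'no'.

Answer: no

Derivation:
z_0 = 0 + 0i, c = -0.3050 + -0.6770i
Iter 1: z = -0.3050 + -0.6770i, |z|^2 = 0.5514
Iter 2: z = -0.6703 + -0.2640i, |z|^2 = 0.5190
Iter 3: z = 0.0746 + -0.3230i, |z|^2 = 0.1099
Iter 4: z = -0.4038 + -0.7252i, |z|^2 = 0.6890
Iter 5: z = -0.6679 + -0.0913i, |z|^2 = 0.4544
Iter 6: z = 0.1327 + -0.5550i, |z|^2 = 0.3256
Iter 7: z = -0.5954 + -0.8243i, |z|^2 = 1.0340
Iter 8: z = -0.6299 + 0.3046i, |z|^2 = 0.4896
Iter 9: z = -0.0009 + -1.0607i, |z|^2 = 1.1251
Iter 10: z = -1.4301 + -0.6750i, |z|^2 = 2.5009
Iter 11: z = 1.2846 + 1.2538i, |z|^2 = 3.2220
Iter 12: z = -0.2268 + 2.5440i, |z|^2 = 6.5236
Escaped at iteration 12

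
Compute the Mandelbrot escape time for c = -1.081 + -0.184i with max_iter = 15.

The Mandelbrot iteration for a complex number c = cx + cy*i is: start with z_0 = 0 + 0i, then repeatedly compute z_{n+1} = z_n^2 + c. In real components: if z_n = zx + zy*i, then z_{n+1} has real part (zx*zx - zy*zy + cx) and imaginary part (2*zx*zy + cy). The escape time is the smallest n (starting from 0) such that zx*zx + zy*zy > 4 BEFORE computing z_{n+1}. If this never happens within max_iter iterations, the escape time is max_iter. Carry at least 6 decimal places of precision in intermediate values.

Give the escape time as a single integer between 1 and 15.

Answer: 15

Derivation:
z_0 = 0 + 0i, c = -1.0810 + -0.1840i
Iter 1: z = -1.0810 + -0.1840i, |z|^2 = 1.2024
Iter 2: z = 0.0537 + 0.2138i, |z|^2 = 0.0486
Iter 3: z = -1.1238 + -0.1610i, |z|^2 = 1.2889
Iter 4: z = 0.1561 + 0.1780i, |z|^2 = 0.0560
Iter 5: z = -1.0883 + -0.1285i, |z|^2 = 1.2009
Iter 6: z = 0.0869 + 0.0956i, |z|^2 = 0.0167
Iter 7: z = -1.0826 + -0.1674i, |z|^2 = 1.2000
Iter 8: z = 0.0630 + 0.1784i, |z|^2 = 0.0358
Iter 9: z = -1.1089 + -0.1615i, |z|^2 = 1.2557
Iter 10: z = 0.1225 + 0.1742i, |z|^2 = 0.0454
Iter 11: z = -1.0964 + -0.1413i, |z|^2 = 1.2220
Iter 12: z = 0.1010 + 0.1259i, |z|^2 = 0.0260
Iter 13: z = -1.0866 + -0.1586i, |z|^2 = 1.2059
Iter 14: z = 0.0746 + 0.1606i, |z|^2 = 0.0314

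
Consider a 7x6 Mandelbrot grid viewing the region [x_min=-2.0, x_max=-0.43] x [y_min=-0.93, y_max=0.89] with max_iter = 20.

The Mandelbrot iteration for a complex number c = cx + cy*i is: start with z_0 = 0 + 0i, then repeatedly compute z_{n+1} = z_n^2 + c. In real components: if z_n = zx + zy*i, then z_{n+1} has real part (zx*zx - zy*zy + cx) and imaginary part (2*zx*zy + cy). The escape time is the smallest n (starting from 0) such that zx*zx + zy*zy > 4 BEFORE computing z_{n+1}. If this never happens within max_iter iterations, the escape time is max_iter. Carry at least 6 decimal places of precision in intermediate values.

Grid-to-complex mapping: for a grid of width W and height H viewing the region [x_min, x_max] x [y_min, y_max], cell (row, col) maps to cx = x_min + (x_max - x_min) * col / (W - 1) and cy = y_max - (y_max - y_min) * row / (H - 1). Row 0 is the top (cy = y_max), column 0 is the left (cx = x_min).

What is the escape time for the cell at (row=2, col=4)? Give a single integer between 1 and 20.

Answer: 20

Derivation:
z_0 = 0 + 0i, c = -0.9533 + 0.1620i
Iter 1: z = -0.9533 + 0.1620i, |z|^2 = 0.9351
Iter 2: z = -0.0707 + -0.1469i, |z|^2 = 0.0266
Iter 3: z = -0.9699 + 0.1828i, |z|^2 = 0.9741
Iter 4: z = -0.0460 + -0.1926i, |z|^2 = 0.0392
Iter 5: z = -0.9883 + 0.1797i, |z|^2 = 1.0090
Iter 6: z = -0.0089 + -0.1932i, |z|^2 = 0.0374
Iter 7: z = -0.9906 + 0.1654i, |z|^2 = 1.0087
Iter 8: z = 0.0006 + -0.1658i, |z|^2 = 0.0275
Iter 9: z = -0.9808 + 0.1618i, |z|^2 = 0.9882
Iter 10: z = -0.0175 + -0.1554i, |z|^2 = 0.0245
Iter 11: z = -0.9772 + 0.1674i, |z|^2 = 0.9829
Iter 12: z = -0.0265 + -0.1652i, |z|^2 = 0.0280
Iter 13: z = -0.9799 + 0.1708i, |z|^2 = 0.9894
Iter 14: z = -0.0222 + -0.1727i, |z|^2 = 0.0303
Iter 15: z = -0.9827 + 0.1697i, |z|^2 = 0.9944
Iter 16: z = -0.0165 + -0.1715i, |z|^2 = 0.0297
Iter 17: z = -0.9825 + 0.1677i, |z|^2 = 0.9933
Iter 18: z = -0.0162 + -0.1674i, |z|^2 = 0.0283
Iter 19: z = -0.9811 + 0.1674i, |z|^2 = 0.9906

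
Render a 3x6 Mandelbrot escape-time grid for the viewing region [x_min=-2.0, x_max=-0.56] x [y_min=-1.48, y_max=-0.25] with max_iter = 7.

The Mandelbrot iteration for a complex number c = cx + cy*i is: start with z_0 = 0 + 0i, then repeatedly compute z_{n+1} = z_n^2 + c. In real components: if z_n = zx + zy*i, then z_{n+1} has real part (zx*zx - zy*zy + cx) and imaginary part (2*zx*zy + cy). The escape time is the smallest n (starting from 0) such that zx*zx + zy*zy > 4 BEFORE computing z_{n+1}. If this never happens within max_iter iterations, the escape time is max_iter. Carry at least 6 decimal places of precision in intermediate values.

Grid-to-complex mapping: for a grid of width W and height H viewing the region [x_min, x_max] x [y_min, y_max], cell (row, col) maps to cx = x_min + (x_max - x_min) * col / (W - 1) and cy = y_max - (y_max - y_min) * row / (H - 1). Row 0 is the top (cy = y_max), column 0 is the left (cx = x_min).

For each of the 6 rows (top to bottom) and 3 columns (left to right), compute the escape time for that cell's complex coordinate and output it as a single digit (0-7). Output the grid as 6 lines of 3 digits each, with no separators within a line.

Answer: 177
147
136
134
123
122

Derivation:
(row=0, col=0): c = -2.0000 + -0.2500i → escape time 1
(row=0, col=1): c = -1.2800 + -0.2500i → escape time 7
(row=0, col=2): c = -0.5600 + -0.2500i → escape time 7
(row=1, col=0): c = -2.0000 + -0.4960i → escape time 1
(row=1, col=1): c = -1.2800 + -0.4960i → escape time 4
(row=1, col=2): c = -0.5600 + -0.4960i → escape time 7
(row=2, col=0): c = -2.0000 + -0.7420i → escape time 1
(row=2, col=1): c = -1.2800 + -0.7420i → escape time 3
(row=2, col=2): c = -0.5600 + -0.7420i → escape time 6
(row=3, col=0): c = -2.0000 + -0.9880i → escape time 1
(row=3, col=1): c = -1.2800 + -0.9880i → escape time 3
(row=3, col=2): c = -0.5600 + -0.9880i → escape time 4
(row=4, col=0): c = -2.0000 + -1.2340i → escape time 1
(row=4, col=1): c = -1.2800 + -1.2340i → escape time 2
(row=4, col=2): c = -0.5600 + -1.2340i → escape time 3
(row=5, col=0): c = -2.0000 + -1.4800i → escape time 1
(row=5, col=1): c = -1.2800 + -1.4800i → escape time 2
(row=5, col=2): c = -0.5600 + -1.4800i → escape time 2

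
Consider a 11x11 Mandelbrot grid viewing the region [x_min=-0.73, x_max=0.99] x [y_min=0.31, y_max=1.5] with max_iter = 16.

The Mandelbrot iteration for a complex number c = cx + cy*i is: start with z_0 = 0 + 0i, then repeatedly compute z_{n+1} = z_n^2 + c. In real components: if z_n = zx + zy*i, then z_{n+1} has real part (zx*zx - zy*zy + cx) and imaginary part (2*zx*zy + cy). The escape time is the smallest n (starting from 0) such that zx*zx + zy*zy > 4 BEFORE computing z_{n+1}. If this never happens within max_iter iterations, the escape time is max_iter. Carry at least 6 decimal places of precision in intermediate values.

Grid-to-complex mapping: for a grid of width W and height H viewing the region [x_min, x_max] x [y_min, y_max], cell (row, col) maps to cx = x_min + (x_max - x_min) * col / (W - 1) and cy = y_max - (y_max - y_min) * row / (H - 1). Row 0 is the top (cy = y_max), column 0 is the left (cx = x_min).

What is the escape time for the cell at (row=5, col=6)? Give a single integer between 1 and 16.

Answer: 4

Derivation:
z_0 = 0 + 0i, c = 0.3020 + 0.9050i
Iter 1: z = 0.3020 + 0.9050i, |z|^2 = 0.9102
Iter 2: z = -0.4258 + 1.4516i, |z|^2 = 2.2885
Iter 3: z = -1.6239 + -0.3313i, |z|^2 = 2.7467
Iter 4: z = 2.8292 + 1.9809i, |z|^2 = 11.9284
Escaped at iteration 4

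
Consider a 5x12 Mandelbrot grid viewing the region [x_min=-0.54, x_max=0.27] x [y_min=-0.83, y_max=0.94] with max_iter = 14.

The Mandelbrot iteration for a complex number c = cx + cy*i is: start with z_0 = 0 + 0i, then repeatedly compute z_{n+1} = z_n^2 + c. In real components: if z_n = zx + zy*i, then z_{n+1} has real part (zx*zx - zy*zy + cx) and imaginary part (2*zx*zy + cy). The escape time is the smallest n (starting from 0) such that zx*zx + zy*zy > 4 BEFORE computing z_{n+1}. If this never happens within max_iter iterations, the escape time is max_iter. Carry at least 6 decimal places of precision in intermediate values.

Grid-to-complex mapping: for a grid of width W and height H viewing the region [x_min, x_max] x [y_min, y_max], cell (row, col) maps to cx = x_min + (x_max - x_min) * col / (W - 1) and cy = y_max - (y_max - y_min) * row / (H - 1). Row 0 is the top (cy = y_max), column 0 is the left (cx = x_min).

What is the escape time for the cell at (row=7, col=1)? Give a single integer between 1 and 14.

Answer: 14

Derivation:
z_0 = 0 + 0i, c = -0.3375 + -0.1864i
Iter 1: z = -0.3375 + -0.1864i, |z|^2 = 0.1486
Iter 2: z = -0.2583 + -0.0606i, |z|^2 = 0.0704
Iter 3: z = -0.2744 + -0.1551i, |z|^2 = 0.0994
Iter 4: z = -0.2862 + -0.1012i, |z|^2 = 0.0922
Iter 5: z = -0.2658 + -0.1284i, |z|^2 = 0.0871
Iter 6: z = -0.2833 + -0.1181i, |z|^2 = 0.0942
Iter 7: z = -0.2712 + -0.1194i, |z|^2 = 0.0878
Iter 8: z = -0.2782 + -0.1216i, |z|^2 = 0.0922
Iter 9: z = -0.2749 + -0.1187i, |z|^2 = 0.0896
Iter 10: z = -0.2760 + -0.1211i, |z|^2 = 0.0909
Iter 11: z = -0.2760 + -0.1195i, |z|^2 = 0.0904
Iter 12: z = -0.2756 + -0.1204i, |z|^2 = 0.0905
Iter 13: z = -0.2760 + -0.1200i, |z|^2 = 0.0906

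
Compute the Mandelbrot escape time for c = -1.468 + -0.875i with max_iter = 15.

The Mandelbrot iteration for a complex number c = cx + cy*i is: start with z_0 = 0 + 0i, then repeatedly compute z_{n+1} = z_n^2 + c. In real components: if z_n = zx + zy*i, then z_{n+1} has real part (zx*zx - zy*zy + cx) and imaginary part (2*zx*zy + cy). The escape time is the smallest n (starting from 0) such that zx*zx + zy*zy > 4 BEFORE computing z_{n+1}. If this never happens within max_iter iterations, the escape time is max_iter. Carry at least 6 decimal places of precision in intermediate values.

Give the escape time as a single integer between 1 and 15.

Answer: 3

Derivation:
z_0 = 0 + 0i, c = -1.4680 + -0.8750i
Iter 1: z = -1.4680 + -0.8750i, |z|^2 = 2.9206
Iter 2: z = -0.0786 + 1.6940i, |z|^2 = 2.8758
Iter 3: z = -4.3315 + -1.1413i, |z|^2 = 20.0641
Escaped at iteration 3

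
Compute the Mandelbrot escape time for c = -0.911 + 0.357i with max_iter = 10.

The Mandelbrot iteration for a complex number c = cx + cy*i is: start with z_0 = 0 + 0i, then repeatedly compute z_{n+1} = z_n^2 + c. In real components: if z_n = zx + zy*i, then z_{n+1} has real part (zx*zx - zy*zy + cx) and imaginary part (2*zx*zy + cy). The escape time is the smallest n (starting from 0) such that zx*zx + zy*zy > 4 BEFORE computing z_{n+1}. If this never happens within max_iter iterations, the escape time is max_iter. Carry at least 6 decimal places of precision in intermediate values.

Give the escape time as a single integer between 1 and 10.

Answer: 7

Derivation:
z_0 = 0 + 0i, c = -0.9110 + 0.3570i
Iter 1: z = -0.9110 + 0.3570i, |z|^2 = 0.9574
Iter 2: z = -0.2085 + -0.2935i, |z|^2 = 0.1296
Iter 3: z = -0.9536 + 0.4794i, |z|^2 = 1.1392
Iter 4: z = -0.2314 + -0.5573i, |z|^2 = 0.3641
Iter 5: z = -1.1681 + 0.6149i, |z|^2 = 1.7425
Iter 6: z = 0.0752 + -1.0795i, |z|^2 = 1.1711
Iter 7: z = -2.0707 + 0.1946i, |z|^2 = 4.3258
Escaped at iteration 7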